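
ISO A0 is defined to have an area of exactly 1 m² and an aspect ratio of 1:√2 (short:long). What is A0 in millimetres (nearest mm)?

Let the short side be w mm. Then the long side is w√2 and w · w√2 = 10⁶ mm².
w² = 10⁶/√2, so w = 1000 / 2^(1/4) ≈ 840.9 mm; long side = 1000 · 2^(1/4) ≈ 1189.2 mm.

841 × 1189 mm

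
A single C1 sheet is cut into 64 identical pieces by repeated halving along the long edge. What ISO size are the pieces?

64 = 2^6, so 6 halving steps.
C1 → C2 → … → C7 after 6 steps.

C7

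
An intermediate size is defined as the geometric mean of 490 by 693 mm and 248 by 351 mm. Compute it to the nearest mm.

349 × 493 mm

Short side: √(490 · 248) = √121520 ≈ 348.6 → 349 mm
Long side: √(693 · 351) = √243243 ≈ 493.2 → 493 mm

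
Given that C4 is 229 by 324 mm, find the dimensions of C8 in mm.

57 × 81 mm

C5: ⌊324/2⌋ × 229 = 162 × 229 mm
C6: ⌊229/2⌋ × 162 = 114 × 162 mm
C7: ⌊162/2⌋ × 114 = 81 × 114 mm
C8: ⌊114/2⌋ × 81 = 57 × 81 mm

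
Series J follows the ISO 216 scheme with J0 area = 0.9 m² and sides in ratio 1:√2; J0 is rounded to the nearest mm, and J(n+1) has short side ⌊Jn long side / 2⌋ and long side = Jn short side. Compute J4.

Let J0's short side be w mm. w · w√2 = 0.9 m² = 900,000 mm², so w ≈ 797.7 mm and w√2 ≈ 1128.2 mm → J0 = 798 × 1128 mm.
J1: ⌊1128/2⌋ × 798 = 564 × 798 mm
J2: ⌊798/2⌋ × 564 = 399 × 564 mm
J3: ⌊564/2⌋ × 399 = 282 × 399 mm
J4: ⌊399/2⌋ × 282 = 199 × 282 mm

199 × 282 mm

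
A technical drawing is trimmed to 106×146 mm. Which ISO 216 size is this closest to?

A6 (105 × 148 mm)

Aspect ratio 146/106 ≈ 1.377 (ISO target is √2 ≈ 1.414).
In the A-series (A0 area = 1 m²): A6 = 105 × 148 mm.
Off by 3 mm total — nearest standard size.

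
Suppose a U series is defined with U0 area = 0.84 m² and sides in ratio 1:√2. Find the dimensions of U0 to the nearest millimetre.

Let the short side be w mm. Then w · w√2 = 0.84 m² = 840,000 mm².
w² = 840,000/√2, so w ≈ 770.7 mm; long side = w√2 ≈ 1089.9 mm.

771 × 1090 mm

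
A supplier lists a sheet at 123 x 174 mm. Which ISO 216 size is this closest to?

Aspect ratio 174/123 ≈ 1.415 — close to the ISO √2 ≈ 1.414.
In the B-series (B0 = 1000 × 1414 mm): B6 = 125 × 176 mm.
Off by 4 mm total — nearest standard size.

B6 (125 × 176 mm)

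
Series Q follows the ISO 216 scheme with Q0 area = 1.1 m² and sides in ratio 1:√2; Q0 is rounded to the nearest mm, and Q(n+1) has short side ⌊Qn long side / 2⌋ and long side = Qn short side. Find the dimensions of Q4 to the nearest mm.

Let Q0's short side be w mm. w · w√2 = 1.1 m² = 1,100,000 mm², so w ≈ 881.9 mm and w√2 ≈ 1247.3 mm → Q0 = 882 × 1247 mm.
Q1: ⌊1247/2⌋ × 882 = 623 × 882 mm
Q2: ⌊882/2⌋ × 623 = 441 × 623 mm
Q3: ⌊623/2⌋ × 441 = 311 × 441 mm
Q4: ⌊441/2⌋ × 311 = 220 × 311 mm

220 × 311 mm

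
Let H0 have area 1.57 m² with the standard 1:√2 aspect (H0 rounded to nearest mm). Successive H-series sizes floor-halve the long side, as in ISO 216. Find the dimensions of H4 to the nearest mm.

Let H0's short side be w mm. w · w√2 = 1.57 m² = 1,570,000 mm², so w ≈ 1053.6 mm and w√2 ≈ 1490.1 mm → H0 = 1054 × 1490 mm.
H1: ⌊1490/2⌋ × 1054 = 745 × 1054 mm
H2: ⌊1054/2⌋ × 745 = 527 × 745 mm
H3: ⌊745/2⌋ × 527 = 372 × 527 mm
H4: ⌊527/2⌋ × 372 = 263 × 372 mm

263 × 372 mm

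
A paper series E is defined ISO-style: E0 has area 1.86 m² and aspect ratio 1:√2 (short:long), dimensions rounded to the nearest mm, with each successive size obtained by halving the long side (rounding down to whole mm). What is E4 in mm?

Let E0's short side be w mm. w · w√2 = 1.86 m² = 1,860,000 mm², so w ≈ 1146.8 mm and w√2 ≈ 1621.9 mm → E0 = 1147 × 1622 mm.
E1: ⌊1622/2⌋ × 1147 = 811 × 1147 mm
E2: ⌊1147/2⌋ × 811 = 573 × 811 mm
E3: ⌊811/2⌋ × 573 = 405 × 573 mm
E4: ⌊573/2⌋ × 405 = 286 × 405 mm

286 × 405 mm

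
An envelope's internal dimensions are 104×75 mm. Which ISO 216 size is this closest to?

Aspect ratio 104/75 ≈ 1.387 (ISO target is √2 ≈ 1.414).
In the A-series (A0 area = 1 m²): A7 = 74 × 105 mm.
Off by 2 mm total — nearest standard size.

A7 (74 × 105 mm)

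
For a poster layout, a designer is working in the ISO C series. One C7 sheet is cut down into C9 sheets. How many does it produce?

4

Each ISO step halves the sheet: 1 × C7 → 2 × C8 → 4 × C9
From C7 to C9 is 2 halving steps: 2^2 = 4.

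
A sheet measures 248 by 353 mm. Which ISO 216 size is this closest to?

Aspect ratio 353/248 ≈ 1.423 — close to the ISO √2 ≈ 1.414.
In the B-series (B0 = 1000 × 1414 mm): B4 = 250 × 353 mm.
Off by 2 mm total — nearest standard size.

B4 (250 × 353 mm)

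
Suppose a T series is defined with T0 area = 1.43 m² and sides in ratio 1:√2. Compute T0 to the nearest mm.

Let the short side be w mm. Then w · w√2 = 1.43 m² = 1,430,000 mm².
w² = 1,430,000/√2, so w ≈ 1005.6 mm; long side = w√2 ≈ 1422.1 mm.

1006 × 1422 mm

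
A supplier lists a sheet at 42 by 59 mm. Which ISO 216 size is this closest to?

C9 (40 × 57 mm)

Aspect ratio 59/42 ≈ 1.405 — close to the ISO √2 ≈ 1.414.
In the C-series (envelope sizes, between A and B): C9 = 40 × 57 mm.
Off by 4 mm total — nearest standard size.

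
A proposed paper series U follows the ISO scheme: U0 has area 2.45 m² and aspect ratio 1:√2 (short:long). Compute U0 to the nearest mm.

Let the short side be w mm. Then w · w√2 = 2.45 m² = 2,450,000 mm².
w² = 2,450,000/√2, so w ≈ 1316.2 mm; long side = w√2 ≈ 1861.4 mm.

1316 × 1861 mm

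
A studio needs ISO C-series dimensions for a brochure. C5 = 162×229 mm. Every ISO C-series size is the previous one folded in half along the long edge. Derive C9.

C6: ⌊229/2⌋ × 162 = 114 × 162 mm
C7: ⌊162/2⌋ × 114 = 81 × 114 mm
C8: ⌊114/2⌋ × 81 = 57 × 81 mm
C9: ⌊81/2⌋ × 57 = 40 × 57 mm

40 × 57 mm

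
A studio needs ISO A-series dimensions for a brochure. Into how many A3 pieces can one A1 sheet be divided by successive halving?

4

Each ISO step halves the sheet: 1 × A1 → 2 × A2 → 4 × A3
From A1 to A3 is 2 halving steps: 2^2 = 4.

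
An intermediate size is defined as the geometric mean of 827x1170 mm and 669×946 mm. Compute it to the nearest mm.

Short side: √(827 · 669) = √553263 ≈ 743.8 → 744 mm
Long side: √(1170 · 946) = √1106820 ≈ 1052.1 → 1052 mm

744 × 1052 mm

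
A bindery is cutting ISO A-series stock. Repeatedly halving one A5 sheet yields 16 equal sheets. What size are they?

16 = 2^4, so 4 halving steps.
A5 → A6 → … → A9 after 4 steps.

A9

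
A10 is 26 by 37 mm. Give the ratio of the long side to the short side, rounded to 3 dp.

37 / 26 = 1.423
ISO 216 targets √2 ≈ 1.414; the +0.009 deviation is from mm rounding.

1.423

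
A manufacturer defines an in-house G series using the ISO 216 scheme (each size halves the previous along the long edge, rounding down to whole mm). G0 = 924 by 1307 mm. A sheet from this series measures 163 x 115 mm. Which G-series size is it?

G0: 924 × 1307 mm
G1: 653 × 924 mm
G2: 462 × 653 mm
G3: 326 × 462 mm
G4: 231 × 326 mm
G5: 163 × 231 mm
G6: 115 × 163 mm
G7: 81 × 115 mm
→ matches G6.

G6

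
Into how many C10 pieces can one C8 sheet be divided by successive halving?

C8 = 57 × 81 mm; C10 = 28 × 40 mm.
Each halving step doubles the count; 2 steps from C8 to C10.
2^2 = 4.

4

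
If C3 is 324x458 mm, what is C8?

C4: ⌊458/2⌋ × 324 = 229 × 324 mm
C5: ⌊324/2⌋ × 229 = 162 × 229 mm
C6: ⌊229/2⌋ × 162 = 114 × 162 mm
C7: ⌊162/2⌋ × 114 = 81 × 114 mm
C8: ⌊114/2⌋ × 81 = 57 × 81 mm

57 × 81 mm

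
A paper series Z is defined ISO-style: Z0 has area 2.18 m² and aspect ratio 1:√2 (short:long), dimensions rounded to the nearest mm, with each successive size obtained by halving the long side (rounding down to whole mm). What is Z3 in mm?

439 × 621 mm

Let Z0's short side be w mm. w · w√2 = 2.18 m² = 2,180,000 mm², so w ≈ 1241.6 mm and w√2 ≈ 1755.8 mm → Z0 = 1242 × 1756 mm.
Z1: ⌊1756/2⌋ × 1242 = 878 × 1242 mm
Z2: ⌊1242/2⌋ × 878 = 621 × 878 mm
Z3: ⌊878/2⌋ × 621 = 439 × 621 mm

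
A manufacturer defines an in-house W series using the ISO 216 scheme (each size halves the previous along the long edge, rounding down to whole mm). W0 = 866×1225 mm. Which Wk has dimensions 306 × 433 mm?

W0: 866 × 1225 mm
W1: 612 × 866 mm
W2: 433 × 612 mm
W3: 306 × 433 mm
W4: 216 × 306 mm
→ matches W3.

W3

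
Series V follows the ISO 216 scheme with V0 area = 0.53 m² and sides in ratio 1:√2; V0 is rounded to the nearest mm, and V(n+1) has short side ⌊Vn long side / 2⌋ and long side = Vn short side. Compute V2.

Let V0's short side be w mm. w · w√2 = 0.53 m² = 530,000 mm², so w ≈ 612.2 mm and w√2 ≈ 865.8 mm → V0 = 612 × 866 mm.
V1: ⌊866/2⌋ × 612 = 433 × 612 mm
V2: ⌊612/2⌋ × 433 = 306 × 433 mm

306 × 433 mm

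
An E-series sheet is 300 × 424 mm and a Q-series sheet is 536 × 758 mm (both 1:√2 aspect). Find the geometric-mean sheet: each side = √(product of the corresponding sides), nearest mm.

401 × 567 mm

Short side: √(300 · 536) = √160800 ≈ 401.0 → 401 mm
Long side: √(424 · 758) = √321392 ≈ 566.9 → 567 mm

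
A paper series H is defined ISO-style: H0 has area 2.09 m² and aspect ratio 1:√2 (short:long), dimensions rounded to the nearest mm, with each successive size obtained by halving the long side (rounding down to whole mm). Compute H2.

608 × 859 mm

Let H0's short side be w mm. w · w√2 = 2.09 m² = 2,090,000 mm², so w ≈ 1215.7 mm and w√2 ≈ 1719.2 mm → H0 = 1216 × 1719 mm.
H1: ⌊1719/2⌋ × 1216 = 859 × 1216 mm
H2: ⌊1216/2⌋ × 859 = 608 × 859 mm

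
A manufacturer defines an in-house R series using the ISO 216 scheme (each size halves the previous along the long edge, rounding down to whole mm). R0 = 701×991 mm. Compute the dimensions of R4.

175 × 247 mm

R1: ⌊991/2⌋ × 701 = 495 × 701 mm
R2: ⌊701/2⌋ × 495 = 350 × 495 mm
R3: ⌊495/2⌋ × 350 = 247 × 350 mm
R4: ⌊350/2⌋ × 247 = 175 × 247 mm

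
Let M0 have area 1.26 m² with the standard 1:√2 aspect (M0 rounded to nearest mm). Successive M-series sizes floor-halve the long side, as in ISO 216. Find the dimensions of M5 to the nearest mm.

166 × 236 mm

Let M0's short side be w mm. w · w√2 = 1.26 m² = 1,260,000 mm², so w ≈ 943.9 mm and w√2 ≈ 1334.9 mm → M0 = 944 × 1335 mm.
M1: ⌊1335/2⌋ × 944 = 667 × 944 mm
M2: ⌊944/2⌋ × 667 = 472 × 667 mm
M3: ⌊667/2⌋ × 472 = 333 × 472 mm
M4: ⌊472/2⌋ × 333 = 236 × 333 mm
M5: ⌊333/2⌋ × 236 = 166 × 236 mm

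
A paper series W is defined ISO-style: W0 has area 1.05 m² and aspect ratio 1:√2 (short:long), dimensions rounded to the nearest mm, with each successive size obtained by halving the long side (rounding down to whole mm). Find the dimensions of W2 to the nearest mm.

Let W0's short side be w mm. w · w√2 = 1.05 m² = 1,050,000 mm², so w ≈ 861.7 mm and w√2 ≈ 1218.6 mm → W0 = 862 × 1219 mm.
W1: ⌊1219/2⌋ × 862 = 609 × 862 mm
W2: ⌊862/2⌋ × 609 = 431 × 609 mm

431 × 609 mm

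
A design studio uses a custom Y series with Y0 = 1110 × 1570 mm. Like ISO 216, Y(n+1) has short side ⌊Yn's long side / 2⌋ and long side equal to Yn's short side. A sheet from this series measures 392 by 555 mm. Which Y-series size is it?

Y0: 1110 × 1570 mm
Y1: 785 × 1110 mm
Y2: 555 × 785 mm
Y3: 392 × 555 mm
Y4: 277 × 392 mm
→ matches Y3.

Y3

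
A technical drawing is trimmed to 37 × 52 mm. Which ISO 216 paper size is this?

Aspect ratio 52/37 ≈ 1.405 — close to the ISO √2 ≈ 1.414.
In the A-series (A0 area = 1 m²): A9 = 37 × 52 mm.

A9 (37 × 52 mm)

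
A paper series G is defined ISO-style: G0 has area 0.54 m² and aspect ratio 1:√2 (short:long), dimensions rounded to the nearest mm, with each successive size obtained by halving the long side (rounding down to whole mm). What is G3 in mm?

218 × 309 mm

Let G0's short side be w mm. w · w√2 = 0.54 m² = 540,000 mm², so w ≈ 617.9 mm and w√2 ≈ 873.9 mm → G0 = 618 × 874 mm.
G1: ⌊874/2⌋ × 618 = 437 × 618 mm
G2: ⌊618/2⌋ × 437 = 309 × 437 mm
G3: ⌊437/2⌋ × 309 = 218 × 309 mm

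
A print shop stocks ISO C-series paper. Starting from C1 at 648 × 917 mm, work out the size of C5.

C2: ⌊917/2⌋ × 648 = 458 × 648 mm
C3: ⌊648/2⌋ × 458 = 324 × 458 mm
C4: ⌊458/2⌋ × 324 = 229 × 324 mm
C5: ⌊324/2⌋ × 229 = 162 × 229 mm

162 × 229 mm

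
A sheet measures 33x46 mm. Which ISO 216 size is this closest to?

Aspect ratio 46/33 ≈ 1.394 (ISO target is √2 ≈ 1.414).
In the B-series (B0 = 1000 × 1414 mm): B10 = 31 × 44 mm.
Off by 4 mm total — nearest standard size.

B10 (31 × 44 mm)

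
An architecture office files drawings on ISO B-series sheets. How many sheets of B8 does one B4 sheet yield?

B4 = 250 × 353 mm; B8 = 62 × 88 mm.
Each halving step doubles the count; 4 steps from B4 to B8.
2^4 = 16.

16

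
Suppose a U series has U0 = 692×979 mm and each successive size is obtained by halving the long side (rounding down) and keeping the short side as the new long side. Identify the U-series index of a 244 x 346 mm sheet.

U0: 692 × 979 mm
U1: 489 × 692 mm
U2: 346 × 489 mm
U3: 244 × 346 mm
U4: 173 × 244 mm
→ matches U3.

U3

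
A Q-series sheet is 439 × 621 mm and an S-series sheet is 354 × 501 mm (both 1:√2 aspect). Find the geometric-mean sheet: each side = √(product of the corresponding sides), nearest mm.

Short side: √(439 · 354) = √155406 ≈ 394.2 → 394 mm
Long side: √(621 · 501) = √311121 ≈ 557.8 → 558 mm

394 × 558 mm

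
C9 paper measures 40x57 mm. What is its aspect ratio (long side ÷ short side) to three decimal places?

1.425

57 / 40 = 1.425
ISO 216 targets √2 ≈ 1.414; the +0.011 deviation is from mm rounding.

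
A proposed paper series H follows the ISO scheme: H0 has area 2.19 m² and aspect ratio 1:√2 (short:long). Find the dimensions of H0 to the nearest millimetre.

1244 × 1760 mm

Let the short side be w mm. Then w · w√2 = 2.19 m² = 2,190,000 mm².
w² = 2,190,000/√2, so w ≈ 1244.4 mm; long side = w√2 ≈ 1759.9 mm.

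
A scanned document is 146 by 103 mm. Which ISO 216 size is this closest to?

A6 (105 × 148 mm)

Aspect ratio 146/103 ≈ 1.417 — close to the ISO √2 ≈ 1.414.
In the A-series (A0 area = 1 m²): A6 = 105 × 148 mm.
Off by 4 mm total — nearest standard size.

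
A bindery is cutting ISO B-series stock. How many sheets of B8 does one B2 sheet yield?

64

B2 = 500 × 707 mm; B8 = 62 × 88 mm.
Each halving step doubles the count; 6 steps from B2 to B8.
2^6 = 64.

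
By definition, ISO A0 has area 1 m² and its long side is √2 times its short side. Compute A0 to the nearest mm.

Let the short side be w mm. Then the long side is w√2 and w · w√2 = 10⁶ mm².
w² = 10⁶/√2, so w = 1000 / 2^(1/4) ≈ 840.9 mm; long side = 1000 · 2^(1/4) ≈ 1189.2 mm.

841 × 1189 mm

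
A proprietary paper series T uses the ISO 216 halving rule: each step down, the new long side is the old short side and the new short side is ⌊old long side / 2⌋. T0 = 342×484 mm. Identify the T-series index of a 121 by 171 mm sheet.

T0: 342 × 484 mm
T1: 242 × 342 mm
T2: 171 × 242 mm
T3: 121 × 171 mm
T4: 85 × 121 mm
→ matches T3.

T3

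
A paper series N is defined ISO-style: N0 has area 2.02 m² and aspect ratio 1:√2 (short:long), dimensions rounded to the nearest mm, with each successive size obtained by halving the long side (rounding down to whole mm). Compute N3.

422 × 597 mm

Let N0's short side be w mm. w · w√2 = 2.02 m² = 2,020,000 mm², so w ≈ 1195.1 mm and w√2 ≈ 1690.2 mm → N0 = 1195 × 1690 mm.
N1: ⌊1690/2⌋ × 1195 = 845 × 1195 mm
N2: ⌊1195/2⌋ × 845 = 597 × 845 mm
N3: ⌊845/2⌋ × 597 = 422 × 597 mm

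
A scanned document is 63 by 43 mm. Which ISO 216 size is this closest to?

Aspect ratio 63/43 ≈ 1.465 (ISO target is √2 ≈ 1.414).
In the B-series (B0 = 1000 × 1414 mm): B9 = 44 × 62 mm.
Off by 2 mm total — nearest standard size.

B9 (44 × 62 mm)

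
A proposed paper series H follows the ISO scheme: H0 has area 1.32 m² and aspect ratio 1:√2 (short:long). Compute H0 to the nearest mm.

Let the short side be w mm. Then w · w√2 = 1.32 m² = 1,320,000 mm².
w² = 1,320,000/√2, so w ≈ 966.1 mm; long side = w√2 ≈ 1366.3 mm.

966 × 1366 mm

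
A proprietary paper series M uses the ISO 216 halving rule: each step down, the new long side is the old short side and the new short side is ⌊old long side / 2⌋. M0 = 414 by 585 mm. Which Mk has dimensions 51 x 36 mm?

M0: 414 × 585 mm
M1: 292 × 414 mm
M2: 207 × 292 mm
M3: 146 × 207 mm
M4: 103 × 146 mm
M5: 73 × 103 mm
M6: 51 × 73 mm
M7: 36 × 51 mm
M8: 25 × 36 mm
→ matches M7.

M7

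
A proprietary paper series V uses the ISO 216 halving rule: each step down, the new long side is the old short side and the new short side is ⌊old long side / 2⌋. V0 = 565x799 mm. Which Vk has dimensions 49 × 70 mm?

V0: 565 × 799 mm
V1: 399 × 565 mm
V2: 282 × 399 mm
V3: 199 × 282 mm
V4: 141 × 199 mm
V5: 99 × 141 mm
V6: 70 × 99 mm
V7: 49 × 70 mm
V8: 35 × 49 mm
→ matches V7.

V7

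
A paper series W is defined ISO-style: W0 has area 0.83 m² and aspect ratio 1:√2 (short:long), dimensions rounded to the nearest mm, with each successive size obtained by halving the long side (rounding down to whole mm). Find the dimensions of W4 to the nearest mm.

191 × 270 mm

Let W0's short side be w mm. w · w√2 = 0.83 m² = 830,000 mm², so w ≈ 766.1 mm and w√2 ≈ 1083.4 mm → W0 = 766 × 1083 mm.
W1: ⌊1083/2⌋ × 766 = 541 × 766 mm
W2: ⌊766/2⌋ × 541 = 383 × 541 mm
W3: ⌊541/2⌋ × 383 = 270 × 383 mm
W4: ⌊383/2⌋ × 270 = 191 × 270 mm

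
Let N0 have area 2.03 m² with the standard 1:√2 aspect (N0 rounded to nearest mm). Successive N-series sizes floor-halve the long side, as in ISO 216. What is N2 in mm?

599 × 847 mm

Let N0's short side be w mm. w · w√2 = 2.03 m² = 2,030,000 mm², so w ≈ 1198.1 mm and w√2 ≈ 1694.4 mm → N0 = 1198 × 1694 mm.
N1: ⌊1694/2⌋ × 1198 = 847 × 1198 mm
N2: ⌊1198/2⌋ × 847 = 599 × 847 mm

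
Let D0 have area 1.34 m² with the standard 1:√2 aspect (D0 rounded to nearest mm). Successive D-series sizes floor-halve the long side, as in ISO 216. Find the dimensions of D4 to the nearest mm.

243 × 344 mm

Let D0's short side be w mm. w · w√2 = 1.34 m² = 1,340,000 mm², so w ≈ 973.4 mm and w√2 ≈ 1376.6 mm → D0 = 973 × 1377 mm.
D1: ⌊1377/2⌋ × 973 = 688 × 973 mm
D2: ⌊973/2⌋ × 688 = 486 × 688 mm
D3: ⌊688/2⌋ × 486 = 344 × 486 mm
D4: ⌊486/2⌋ × 344 = 243 × 344 mm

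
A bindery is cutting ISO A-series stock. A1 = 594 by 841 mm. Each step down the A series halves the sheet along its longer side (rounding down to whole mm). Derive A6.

105 × 148 mm

A2: ⌊841/2⌋ × 594 = 420 × 594 mm
A3: ⌊594/2⌋ × 420 = 297 × 420 mm
A4: ⌊420/2⌋ × 297 = 210 × 297 mm
A5: ⌊297/2⌋ × 210 = 148 × 210 mm
A6: ⌊210/2⌋ × 148 = 105 × 148 mm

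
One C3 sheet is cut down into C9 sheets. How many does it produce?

Each ISO step halves the sheet: 1 × C3 → 2 × C4 → 4 × C5 → 8 × C6 → …
From C3 to C9 is 6 halving steps: 2^6 = 64.

64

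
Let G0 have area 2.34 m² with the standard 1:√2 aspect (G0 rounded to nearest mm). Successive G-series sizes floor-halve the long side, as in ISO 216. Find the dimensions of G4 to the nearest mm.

Let G0's short side be w mm. w · w√2 = 2.34 m² = 2,340,000 mm², so w ≈ 1286.3 mm and w√2 ≈ 1819.1 mm → G0 = 1286 × 1819 mm.
G1: ⌊1819/2⌋ × 1286 = 909 × 1286 mm
G2: ⌊1286/2⌋ × 909 = 643 × 909 mm
G3: ⌊909/2⌋ × 643 = 454 × 643 mm
G4: ⌊643/2⌋ × 454 = 321 × 454 mm

321 × 454 mm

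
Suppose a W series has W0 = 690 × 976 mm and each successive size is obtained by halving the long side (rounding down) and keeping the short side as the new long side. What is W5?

122 × 172 mm

W1: ⌊976/2⌋ × 690 = 488 × 690 mm
W2: ⌊690/2⌋ × 488 = 345 × 488 mm
W3: ⌊488/2⌋ × 345 = 244 × 345 mm
W4: ⌊345/2⌋ × 244 = 172 × 244 mm
W5: ⌊244/2⌋ × 172 = 122 × 172 mm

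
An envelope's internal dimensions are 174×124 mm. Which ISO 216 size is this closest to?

Aspect ratio 174/124 ≈ 1.403 — close to the ISO √2 ≈ 1.414.
In the B-series (B0 = 1000 × 1414 mm): B6 = 125 × 176 mm.
Off by 3 mm total — nearest standard size.

B6 (125 × 176 mm)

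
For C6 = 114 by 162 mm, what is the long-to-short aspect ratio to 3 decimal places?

162 / 114 = 1.421
ISO 216 targets √2 ≈ 1.414; the +0.007 deviation is from mm rounding.

1.421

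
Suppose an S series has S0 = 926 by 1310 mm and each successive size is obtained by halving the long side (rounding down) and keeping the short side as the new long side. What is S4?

231 × 327 mm

S1: ⌊1310/2⌋ × 926 = 655 × 926 mm
S2: ⌊926/2⌋ × 655 = 463 × 655 mm
S3: ⌊655/2⌋ × 463 = 327 × 463 mm
S4: ⌊463/2⌋ × 327 = 231 × 327 mm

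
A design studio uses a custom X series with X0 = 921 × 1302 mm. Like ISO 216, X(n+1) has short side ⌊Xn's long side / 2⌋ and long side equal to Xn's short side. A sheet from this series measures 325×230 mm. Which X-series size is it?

X0: 921 × 1302 mm
X1: 651 × 921 mm
X2: 460 × 651 mm
X3: 325 × 460 mm
X4: 230 × 325 mm
X5: 162 × 230 mm
→ matches X4.

X4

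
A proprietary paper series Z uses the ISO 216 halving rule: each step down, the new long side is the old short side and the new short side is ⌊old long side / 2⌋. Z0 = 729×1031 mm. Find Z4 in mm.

Z1: ⌊1031/2⌋ × 729 = 515 × 729 mm
Z2: ⌊729/2⌋ × 515 = 364 × 515 mm
Z3: ⌊515/2⌋ × 364 = 257 × 364 mm
Z4: ⌊364/2⌋ × 257 = 182 × 257 mm

182 × 257 mm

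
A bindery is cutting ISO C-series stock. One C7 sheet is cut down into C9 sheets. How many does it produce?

Each ISO step halves the sheet: 1 × C7 → 2 × C8 → 4 × C9
From C7 to C9 is 2 halving steps: 2^2 = 4.

4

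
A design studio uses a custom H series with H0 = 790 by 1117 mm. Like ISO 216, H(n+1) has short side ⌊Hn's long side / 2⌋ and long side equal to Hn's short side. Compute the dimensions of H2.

395 × 558 mm

H1: ⌊1117/2⌋ × 790 = 558 × 790 mm
H2: ⌊790/2⌋ × 558 = 395 × 558 mm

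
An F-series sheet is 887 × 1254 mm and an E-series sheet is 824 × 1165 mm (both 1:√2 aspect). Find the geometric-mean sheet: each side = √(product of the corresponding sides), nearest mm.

Short side: √(887 · 824) = √730888 ≈ 854.9 → 855 mm
Long side: √(1254 · 1165) = √1460910 ≈ 1208.7 → 1209 mm

855 × 1209 mm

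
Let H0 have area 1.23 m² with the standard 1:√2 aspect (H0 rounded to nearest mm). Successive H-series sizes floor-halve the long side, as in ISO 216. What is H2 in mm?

Let H0's short side be w mm. w · w√2 = 1.23 m² = 1,230,000 mm², so w ≈ 932.6 mm and w√2 ≈ 1318.9 mm → H0 = 933 × 1319 mm.
H1: ⌊1319/2⌋ × 933 = 659 × 933 mm
H2: ⌊933/2⌋ × 659 = 466 × 659 mm

466 × 659 mm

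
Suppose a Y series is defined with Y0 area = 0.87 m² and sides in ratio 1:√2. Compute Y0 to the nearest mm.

784 × 1109 mm

Let the short side be w mm. Then w · w√2 = 0.87 m² = 870,000 mm².
w² = 870,000/√2, so w ≈ 784.3 mm; long side = w√2 ≈ 1109.2 mm.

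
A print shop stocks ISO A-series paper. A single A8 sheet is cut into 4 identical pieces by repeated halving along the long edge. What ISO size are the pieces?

A10

4 = 2^2, so 2 halving steps.
A8 → A9 → … → A10 after 2 steps.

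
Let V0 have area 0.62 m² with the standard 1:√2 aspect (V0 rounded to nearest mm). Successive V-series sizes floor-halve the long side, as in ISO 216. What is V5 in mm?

Let V0's short side be w mm. w · w√2 = 0.62 m² = 620,000 mm², so w ≈ 662.1 mm and w√2 ≈ 936.4 mm → V0 = 662 × 936 mm.
V1: ⌊936/2⌋ × 662 = 468 × 662 mm
V2: ⌊662/2⌋ × 468 = 331 × 468 mm
V3: ⌊468/2⌋ × 331 = 234 × 331 mm
V4: ⌊331/2⌋ × 234 = 165 × 234 mm
V5: ⌊234/2⌋ × 165 = 117 × 165 mm

117 × 165 mm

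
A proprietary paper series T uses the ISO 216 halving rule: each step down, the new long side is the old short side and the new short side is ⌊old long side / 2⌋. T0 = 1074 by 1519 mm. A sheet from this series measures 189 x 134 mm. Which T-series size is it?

T0: 1074 × 1519 mm
T1: 759 × 1074 mm
T2: 537 × 759 mm
T3: 379 × 537 mm
T4: 268 × 379 mm
T5: 189 × 268 mm
T6: 134 × 189 mm
T7: 94 × 134 mm
→ matches T6.

T6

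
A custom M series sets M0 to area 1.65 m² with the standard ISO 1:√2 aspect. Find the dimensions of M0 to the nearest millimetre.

Let the short side be w mm. Then w · w√2 = 1.65 m² = 1,650,000 mm².
w² = 1,650,000/√2, so w ≈ 1080.2 mm; long side = w√2 ≈ 1527.6 mm.

1080 × 1528 mm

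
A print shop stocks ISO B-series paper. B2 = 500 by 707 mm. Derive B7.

88 × 125 mm

B3: ⌊707/2⌋ × 500 = 353 × 500 mm
B4: ⌊500/2⌋ × 353 = 250 × 353 mm
B5: ⌊353/2⌋ × 250 = 176 × 250 mm
B6: ⌊250/2⌋ × 176 = 125 × 176 mm
B7: ⌊176/2⌋ × 125 = 88 × 125 mm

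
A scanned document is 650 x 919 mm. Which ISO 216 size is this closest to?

C1 (648 × 917 mm)

Aspect ratio 919/650 ≈ 1.414 — close to the ISO √2 ≈ 1.414.
In the C-series (envelope sizes, between A and B): C1 = 648 × 917 mm.
Off by 4 mm total — nearest standard size.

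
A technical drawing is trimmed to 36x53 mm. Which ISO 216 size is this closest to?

A9 (37 × 52 mm)

Aspect ratio 53/36 ≈ 1.472 (ISO target is √2 ≈ 1.414).
In the A-series (A0 area = 1 m²): A9 = 37 × 52 mm.
Off by 2 mm total — nearest standard size.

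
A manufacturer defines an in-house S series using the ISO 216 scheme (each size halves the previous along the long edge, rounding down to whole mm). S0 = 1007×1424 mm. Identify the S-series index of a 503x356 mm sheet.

S3

S0: 1007 × 1424 mm
S1: 712 × 1007 mm
S2: 503 × 712 mm
S3: 356 × 503 mm
S4: 251 × 356 mm
→ matches S3.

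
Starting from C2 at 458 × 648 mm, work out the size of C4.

C3: ⌊648/2⌋ × 458 = 324 × 458 mm
C4: ⌊458/2⌋ × 324 = 229 × 324 mm

229 × 324 mm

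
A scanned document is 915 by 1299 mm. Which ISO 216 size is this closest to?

Aspect ratio 1299/915 ≈ 1.420 — close to the ISO √2 ≈ 1.414.
In the C-series (envelope sizes, between A and B): C0 = 917 × 1297 mm.
Off by 4 mm total — nearest standard size.

C0 (917 × 1297 mm)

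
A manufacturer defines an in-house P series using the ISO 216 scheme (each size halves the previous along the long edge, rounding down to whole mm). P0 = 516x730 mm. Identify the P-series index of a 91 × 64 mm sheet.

P0: 516 × 730 mm
P1: 365 × 516 mm
P2: 258 × 365 mm
P3: 182 × 258 mm
P4: 129 × 182 mm
P5: 91 × 129 mm
P6: 64 × 91 mm
P7: 45 × 64 mm
→ matches P6.

P6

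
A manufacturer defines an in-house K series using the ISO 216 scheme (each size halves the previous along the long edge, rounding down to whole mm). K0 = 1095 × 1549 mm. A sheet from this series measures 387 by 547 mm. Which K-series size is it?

K3

K0: 1095 × 1549 mm
K1: 774 × 1095 mm
K2: 547 × 774 mm
K3: 387 × 547 mm
K4: 273 × 387 mm
→ matches K3.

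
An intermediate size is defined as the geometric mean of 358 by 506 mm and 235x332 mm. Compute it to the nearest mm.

290 × 410 mm

Short side: √(358 · 235) = √84130 ≈ 290.1 → 290 mm
Long side: √(506 · 332) = √167992 ≈ 409.9 → 410 mm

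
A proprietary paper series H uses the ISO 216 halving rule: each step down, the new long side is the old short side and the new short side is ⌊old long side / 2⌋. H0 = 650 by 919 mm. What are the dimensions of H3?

229 × 325 mm

H1 = 459 × 650 mm (from H0 by 1 halving).
H2: ⌊650/2⌋ × 459 = 325 × 459 mm
H3: ⌊459/2⌋ × 325 = 229 × 325 mm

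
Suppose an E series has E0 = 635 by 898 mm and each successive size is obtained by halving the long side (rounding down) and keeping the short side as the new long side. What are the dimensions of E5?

112 × 158 mm

E1 = 449 × 635 mm (from E0 by 1 halving).
E2: ⌊635/2⌋ × 449 = 317 × 449 mm
E3: ⌊449/2⌋ × 317 = 224 × 317 mm
E4: ⌊317/2⌋ × 224 = 158 × 224 mm
E5: ⌊224/2⌋ × 158 = 112 × 158 mm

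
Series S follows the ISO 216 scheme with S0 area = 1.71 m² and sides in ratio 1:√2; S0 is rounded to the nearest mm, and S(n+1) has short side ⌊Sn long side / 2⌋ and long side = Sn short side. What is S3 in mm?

Let S0's short side be w mm. w · w√2 = 1.71 m² = 1,710,000 mm², so w ≈ 1099.6 mm and w√2 ≈ 1555.1 mm → S0 = 1100 × 1555 mm.
S1: ⌊1555/2⌋ × 1100 = 777 × 1100 mm
S2: ⌊1100/2⌋ × 777 = 550 × 777 mm
S3: ⌊777/2⌋ × 550 = 388 × 550 mm

388 × 550 mm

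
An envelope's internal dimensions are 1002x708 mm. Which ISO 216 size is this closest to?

Aspect ratio 1002/708 ≈ 1.415 — close to the ISO √2 ≈ 1.414.
In the B-series (B0 = 1000 × 1414 mm): B1 = 707 × 1000 mm.
Off by 3 mm total — nearest standard size.

B1 (707 × 1000 mm)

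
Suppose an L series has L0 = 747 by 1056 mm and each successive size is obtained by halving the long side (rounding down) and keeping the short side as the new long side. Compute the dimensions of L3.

L1 = 528 × 747 mm (from L0 by 1 halving).
L2: ⌊747/2⌋ × 528 = 373 × 528 mm
L3: ⌊528/2⌋ × 373 = 264 × 373 mm

264 × 373 mm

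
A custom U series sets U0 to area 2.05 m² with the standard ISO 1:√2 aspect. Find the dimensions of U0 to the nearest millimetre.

1204 × 1703 mm

Let the short side be w mm. Then w · w√2 = 2.05 m² = 2,050,000 mm².
w² = 2,050,000/√2, so w ≈ 1204.0 mm; long side = w√2 ≈ 1702.7 mm.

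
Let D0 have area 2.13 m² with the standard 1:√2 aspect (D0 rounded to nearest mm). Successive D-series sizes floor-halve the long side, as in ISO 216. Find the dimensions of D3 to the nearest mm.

Let D0's short side be w mm. w · w√2 = 2.13 m² = 2,130,000 mm², so w ≈ 1227.2 mm and w√2 ≈ 1735.6 mm → D0 = 1227 × 1736 mm.
D1: ⌊1736/2⌋ × 1227 = 868 × 1227 mm
D2: ⌊1227/2⌋ × 868 = 613 × 868 mm
D3: ⌊868/2⌋ × 613 = 434 × 613 mm

434 × 613 mm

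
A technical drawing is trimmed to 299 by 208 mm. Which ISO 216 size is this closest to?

A4 (210 × 297 mm)

Aspect ratio 299/208 ≈ 1.438 (ISO target is √2 ≈ 1.414).
In the A-series (A0 area = 1 m²): A4 = 210 × 297 mm.
Off by 4 mm total — nearest standard size.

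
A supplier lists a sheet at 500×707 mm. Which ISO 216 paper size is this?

Aspect ratio 707/500 ≈ 1.414 — close to the ISO √2 ≈ 1.414.
In the B-series (B0 = 1000 × 1414 mm): B2 = 500 × 707 mm.

B2 (500 × 707 mm)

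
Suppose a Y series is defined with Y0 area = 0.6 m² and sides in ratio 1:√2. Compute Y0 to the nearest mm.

Let the short side be w mm. Then w · w√2 = 0.6 m² = 600,000 mm².
w² = 600,000/√2, so w ≈ 651.4 mm; long side = w√2 ≈ 921.2 mm.

651 × 921 mm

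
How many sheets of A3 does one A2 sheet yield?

Each ISO step halves the sheet: 1 × A2 → 2 × A3
From A2 to A3 is 1 halving step: 2^1 = 2.

2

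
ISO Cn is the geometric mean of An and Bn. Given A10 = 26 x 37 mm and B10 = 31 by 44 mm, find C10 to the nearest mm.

28 × 40 mm

Short side: √(26 · 31) = √806 ≈ 28.4 → 28 mm
Long side: √(37 · 44) = √1628 ≈ 40.3 → 40 mm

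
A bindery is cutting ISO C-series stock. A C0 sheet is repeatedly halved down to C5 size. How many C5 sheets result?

Each ISO step halves the sheet: 1 × C0 → 2 × C1 → 4 × C2 → 8 × C3 → …
From C0 to C5 is 5 halving steps: 2^5 = 32.

32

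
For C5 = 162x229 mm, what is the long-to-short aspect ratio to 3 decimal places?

1.414

229 / 162 = 1.414
Matches √2 ≈ 1.414 — the ISO 216 defining ratio.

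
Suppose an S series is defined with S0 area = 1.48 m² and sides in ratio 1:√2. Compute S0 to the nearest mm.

1023 × 1447 mm

Let the short side be w mm. Then w · w√2 = 1.48 m² = 1,480,000 mm².
w² = 1,480,000/√2, so w ≈ 1023.0 mm; long side = w√2 ≈ 1446.7 mm.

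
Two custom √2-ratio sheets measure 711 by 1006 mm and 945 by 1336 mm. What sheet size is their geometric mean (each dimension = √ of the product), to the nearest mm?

Short side: √(711 · 945) = √671895 ≈ 819.7 → 820 mm
Long side: √(1006 · 1336) = √1344016 ≈ 1159.3 → 1159 mm

820 × 1159 mm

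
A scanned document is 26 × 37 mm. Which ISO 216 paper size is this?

Aspect ratio 37/26 ≈ 1.423 — close to the ISO √2 ≈ 1.414.
In the A-series (A0 area = 1 m²): A10 = 26 × 37 mm.

A10 (26 × 37 mm)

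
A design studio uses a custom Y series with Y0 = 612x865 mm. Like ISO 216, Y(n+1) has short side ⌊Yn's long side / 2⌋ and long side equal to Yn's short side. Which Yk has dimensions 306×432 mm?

Y0: 612 × 865 mm
Y1: 432 × 612 mm
Y2: 306 × 432 mm
Y3: 216 × 306 mm
→ matches Y2.

Y2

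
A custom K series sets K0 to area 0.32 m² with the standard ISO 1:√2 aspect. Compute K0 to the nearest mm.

Let the short side be w mm. Then w · w√2 = 0.32 m² = 320,000 mm².
w² = 320,000/√2, so w ≈ 475.7 mm; long side = w√2 ≈ 672.7 mm.

476 × 673 mm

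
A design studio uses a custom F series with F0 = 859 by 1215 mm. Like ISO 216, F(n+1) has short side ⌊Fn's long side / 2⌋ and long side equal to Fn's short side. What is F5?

151 × 214 mm

F1: ⌊1215/2⌋ × 859 = 607 × 859 mm
F2: ⌊859/2⌋ × 607 = 429 × 607 mm
F3: ⌊607/2⌋ × 429 = 303 × 429 mm
F4: ⌊429/2⌋ × 303 = 214 × 303 mm
F5: ⌊303/2⌋ × 214 = 151 × 214 mm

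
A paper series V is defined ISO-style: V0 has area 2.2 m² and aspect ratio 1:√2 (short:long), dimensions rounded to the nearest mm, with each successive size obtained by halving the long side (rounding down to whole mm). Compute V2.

623 × 882 mm

Let V0's short side be w mm. w · w√2 = 2.2 m² = 2,200,000 mm², so w ≈ 1247.3 mm and w√2 ≈ 1763.9 mm → V0 = 1247 × 1764 mm.
V1: ⌊1764/2⌋ × 1247 = 882 × 1247 mm
V2: ⌊1247/2⌋ × 882 = 623 × 882 mm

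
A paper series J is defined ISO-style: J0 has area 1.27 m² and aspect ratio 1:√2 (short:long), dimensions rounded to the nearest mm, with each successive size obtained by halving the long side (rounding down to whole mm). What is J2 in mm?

Let J0's short side be w mm. w · w√2 = 1.27 m² = 1,270,000 mm², so w ≈ 947.6 mm and w√2 ≈ 1340.2 mm → J0 = 948 × 1340 mm.
J1: ⌊1340/2⌋ × 948 = 670 × 948 mm
J2: ⌊948/2⌋ × 670 = 474 × 670 mm

474 × 670 mm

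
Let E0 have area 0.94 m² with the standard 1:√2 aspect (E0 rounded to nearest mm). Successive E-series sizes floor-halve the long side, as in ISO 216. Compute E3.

Let E0's short side be w mm. w · w√2 = 0.94 m² = 940,000 mm², so w ≈ 815.3 mm and w√2 ≈ 1153.0 mm → E0 = 815 × 1153 mm.
E1: ⌊1153/2⌋ × 815 = 576 × 815 mm
E2: ⌊815/2⌋ × 576 = 407 × 576 mm
E3: ⌊576/2⌋ × 407 = 288 × 407 mm

288 × 407 mm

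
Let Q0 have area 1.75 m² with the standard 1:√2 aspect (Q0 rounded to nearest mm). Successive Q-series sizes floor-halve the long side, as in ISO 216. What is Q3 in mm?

Let Q0's short side be w mm. w · w√2 = 1.75 m² = 1,750,000 mm², so w ≈ 1112.4 mm and w√2 ≈ 1573.2 mm → Q0 = 1112 × 1573 mm.
Q1: ⌊1573/2⌋ × 1112 = 786 × 1112 mm
Q2: ⌊1112/2⌋ × 786 = 556 × 786 mm
Q3: ⌊786/2⌋ × 556 = 393 × 556 mm

393 × 556 mm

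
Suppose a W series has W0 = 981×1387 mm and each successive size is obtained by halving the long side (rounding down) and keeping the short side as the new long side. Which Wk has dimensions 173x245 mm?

W0: 981 × 1387 mm
W1: 693 × 981 mm
W2: 490 × 693 mm
W3: 346 × 490 mm
W4: 245 × 346 mm
W5: 173 × 245 mm
W6: 122 × 173 mm
→ matches W5.

W5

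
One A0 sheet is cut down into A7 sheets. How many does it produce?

128

Each ISO step halves the sheet: 1 × A0 → 2 × A1 → 4 × A2 → 8 × A3 → …
From A0 to A7 is 7 halving steps: 2^7 = 128.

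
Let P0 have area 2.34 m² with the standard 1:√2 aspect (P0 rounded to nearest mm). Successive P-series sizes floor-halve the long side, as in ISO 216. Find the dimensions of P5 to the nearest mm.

227 × 321 mm

Let P0's short side be w mm. w · w√2 = 2.34 m² = 2,340,000 mm², so w ≈ 1286.3 mm and w√2 ≈ 1819.1 mm → P0 = 1286 × 1819 mm.
P1: ⌊1819/2⌋ × 1286 = 909 × 1286 mm
P2: ⌊1286/2⌋ × 909 = 643 × 909 mm
P3: ⌊909/2⌋ × 643 = 454 × 643 mm
P4: ⌊643/2⌋ × 454 = 321 × 454 mm
P5: ⌊454/2⌋ × 321 = 227 × 321 mm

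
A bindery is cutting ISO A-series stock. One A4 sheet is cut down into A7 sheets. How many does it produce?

Each ISO step halves the sheet: 1 × A4 → 2 × A5 → 4 × A6 → 8 × A7
From A4 to A7 is 3 halving steps: 2^3 = 8.

8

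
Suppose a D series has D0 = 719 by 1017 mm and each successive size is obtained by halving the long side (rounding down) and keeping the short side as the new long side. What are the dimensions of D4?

179 × 254 mm

D1: ⌊1017/2⌋ × 719 = 508 × 719 mm
D2: ⌊719/2⌋ × 508 = 359 × 508 mm
D3: ⌊508/2⌋ × 359 = 254 × 359 mm
D4: ⌊359/2⌋ × 254 = 179 × 254 mm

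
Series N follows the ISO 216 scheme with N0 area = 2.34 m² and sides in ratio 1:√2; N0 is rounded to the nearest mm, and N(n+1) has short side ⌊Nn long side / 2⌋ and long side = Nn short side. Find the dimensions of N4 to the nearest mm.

Let N0's short side be w mm. w · w√2 = 2.34 m² = 2,340,000 mm², so w ≈ 1286.3 mm and w√2 ≈ 1819.1 mm → N0 = 1286 × 1819 mm.
N1: ⌊1819/2⌋ × 1286 = 909 × 1286 mm
N2: ⌊1286/2⌋ × 909 = 643 × 909 mm
N3: ⌊909/2⌋ × 643 = 454 × 643 mm
N4: ⌊643/2⌋ × 454 = 321 × 454 mm

321 × 454 mm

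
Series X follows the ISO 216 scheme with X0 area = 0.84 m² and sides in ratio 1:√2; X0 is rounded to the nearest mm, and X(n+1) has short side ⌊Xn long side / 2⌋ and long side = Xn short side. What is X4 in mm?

192 × 272 mm

Let X0's short side be w mm. w · w√2 = 0.84 m² = 840,000 mm², so w ≈ 770.7 mm and w√2 ≈ 1089.9 mm → X0 = 771 × 1090 mm.
X1: ⌊1090/2⌋ × 771 = 545 × 771 mm
X2: ⌊771/2⌋ × 545 = 385 × 545 mm
X3: ⌊545/2⌋ × 385 = 272 × 385 mm
X4: ⌊385/2⌋ × 272 = 192 × 272 mm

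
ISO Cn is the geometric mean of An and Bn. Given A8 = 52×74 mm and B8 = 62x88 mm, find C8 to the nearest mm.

57 × 81 mm

Short side: √(52 · 62) = √3224 ≈ 56.8 → 57 mm
Long side: √(74 · 88) = √6512 ≈ 80.7 → 81 mm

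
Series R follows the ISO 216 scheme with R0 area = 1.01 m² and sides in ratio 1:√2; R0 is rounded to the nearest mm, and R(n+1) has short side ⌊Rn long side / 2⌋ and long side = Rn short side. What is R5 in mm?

Let R0's short side be w mm. w · w√2 = 1.01 m² = 1,010,000 mm², so w ≈ 845.1 mm and w√2 ≈ 1195.1 mm → R0 = 845 × 1195 mm.
R1: ⌊1195/2⌋ × 845 = 597 × 845 mm
R2: ⌊845/2⌋ × 597 = 422 × 597 mm
R3: ⌊597/2⌋ × 422 = 298 × 422 mm
R4: ⌊422/2⌋ × 298 = 211 × 298 mm
R5: ⌊298/2⌋ × 211 = 149 × 211 mm

149 × 211 mm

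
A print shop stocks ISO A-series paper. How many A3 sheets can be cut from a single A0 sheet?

A0 = 841 × 1189 mm; A3 = 297 × 420 mm.
Each halving step doubles the count; 3 steps from A0 to A3.
2^3 = 8.

8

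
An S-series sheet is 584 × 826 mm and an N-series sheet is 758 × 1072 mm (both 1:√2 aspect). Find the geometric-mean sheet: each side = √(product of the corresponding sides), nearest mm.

665 × 941 mm

Short side: √(584 · 758) = √442672 ≈ 665.3 → 665 mm
Long side: √(826 · 1072) = √885472 ≈ 941.0 → 941 mm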